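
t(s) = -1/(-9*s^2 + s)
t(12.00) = 0.00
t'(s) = -(18*s - 1)/(-9*s^2 + s)^2 = (1 - 18*s)/(s^2*(9*s - 1)^2)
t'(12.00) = 0.00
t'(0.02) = 2379.54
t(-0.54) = 0.32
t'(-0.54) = 1.07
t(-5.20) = 0.00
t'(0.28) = -22.30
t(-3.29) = 0.01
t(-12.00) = 0.00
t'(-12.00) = 0.00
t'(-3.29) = 0.01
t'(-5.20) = 0.00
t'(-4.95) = 0.00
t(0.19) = 7.41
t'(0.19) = -132.98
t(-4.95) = 0.00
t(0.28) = 2.35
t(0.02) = -60.98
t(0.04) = -39.06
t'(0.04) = 427.25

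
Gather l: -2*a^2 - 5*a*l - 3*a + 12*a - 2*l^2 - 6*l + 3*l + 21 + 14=-2*a^2 + 9*a - 2*l^2 + l*(-5*a - 3) + 35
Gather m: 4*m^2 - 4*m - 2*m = 4*m^2 - 6*m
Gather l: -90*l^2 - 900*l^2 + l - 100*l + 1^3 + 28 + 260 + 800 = -990*l^2 - 99*l + 1089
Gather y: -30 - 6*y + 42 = 12 - 6*y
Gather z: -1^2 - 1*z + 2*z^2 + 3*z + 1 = 2*z^2 + 2*z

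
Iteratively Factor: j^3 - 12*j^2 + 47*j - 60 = (j - 5)*(j^2 - 7*j + 12) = (j - 5)*(j - 3)*(j - 4)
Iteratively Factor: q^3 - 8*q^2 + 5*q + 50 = (q - 5)*(q^2 - 3*q - 10) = (q - 5)*(q + 2)*(q - 5)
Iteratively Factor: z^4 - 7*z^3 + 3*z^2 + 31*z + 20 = (z + 1)*(z^3 - 8*z^2 + 11*z + 20) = (z - 4)*(z + 1)*(z^2 - 4*z - 5) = (z - 5)*(z - 4)*(z + 1)*(z + 1)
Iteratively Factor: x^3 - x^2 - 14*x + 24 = (x - 3)*(x^2 + 2*x - 8) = (x - 3)*(x + 4)*(x - 2)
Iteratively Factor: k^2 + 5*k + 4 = (k + 1)*(k + 4)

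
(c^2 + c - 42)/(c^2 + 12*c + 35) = (c - 6)/(c + 5)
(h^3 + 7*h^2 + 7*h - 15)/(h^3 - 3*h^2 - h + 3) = (h^2 + 8*h + 15)/(h^2 - 2*h - 3)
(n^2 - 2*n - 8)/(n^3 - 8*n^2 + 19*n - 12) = (n + 2)/(n^2 - 4*n + 3)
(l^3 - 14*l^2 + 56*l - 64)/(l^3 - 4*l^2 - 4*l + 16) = (l - 8)/(l + 2)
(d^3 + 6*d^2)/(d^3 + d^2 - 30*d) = d/(d - 5)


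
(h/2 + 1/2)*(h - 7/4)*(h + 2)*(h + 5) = h^4/2 + 25*h^3/8 + 3*h^2/2 - 79*h/8 - 35/4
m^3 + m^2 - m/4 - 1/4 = (m - 1/2)*(m + 1/2)*(m + 1)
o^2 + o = o*(o + 1)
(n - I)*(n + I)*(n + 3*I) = n^3 + 3*I*n^2 + n + 3*I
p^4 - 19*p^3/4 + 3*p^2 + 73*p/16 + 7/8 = (p - 7/2)*(p - 2)*(p + 1/4)*(p + 1/2)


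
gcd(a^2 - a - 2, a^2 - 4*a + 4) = a - 2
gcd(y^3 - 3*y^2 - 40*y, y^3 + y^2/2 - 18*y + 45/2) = y + 5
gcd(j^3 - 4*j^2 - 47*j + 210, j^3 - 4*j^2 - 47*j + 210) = j^3 - 4*j^2 - 47*j + 210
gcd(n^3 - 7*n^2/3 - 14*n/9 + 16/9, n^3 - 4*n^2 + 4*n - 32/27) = n^2 - 10*n/3 + 16/9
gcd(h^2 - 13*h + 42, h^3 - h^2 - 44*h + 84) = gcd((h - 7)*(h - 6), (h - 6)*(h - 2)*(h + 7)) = h - 6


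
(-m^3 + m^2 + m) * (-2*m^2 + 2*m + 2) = 2*m^5 - 4*m^4 - 2*m^3 + 4*m^2 + 2*m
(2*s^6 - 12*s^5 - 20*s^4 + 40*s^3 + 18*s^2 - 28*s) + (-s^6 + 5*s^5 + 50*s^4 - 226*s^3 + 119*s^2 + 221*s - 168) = s^6 - 7*s^5 + 30*s^4 - 186*s^3 + 137*s^2 + 193*s - 168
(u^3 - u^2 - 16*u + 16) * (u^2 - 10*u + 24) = u^5 - 11*u^4 + 18*u^3 + 152*u^2 - 544*u + 384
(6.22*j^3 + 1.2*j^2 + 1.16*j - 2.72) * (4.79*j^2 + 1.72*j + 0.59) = 29.7938*j^5 + 16.4464*j^4 + 11.2902*j^3 - 10.3256*j^2 - 3.994*j - 1.6048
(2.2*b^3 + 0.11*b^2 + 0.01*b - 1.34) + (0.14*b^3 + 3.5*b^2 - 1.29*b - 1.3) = 2.34*b^3 + 3.61*b^2 - 1.28*b - 2.64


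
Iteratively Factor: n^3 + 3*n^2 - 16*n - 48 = (n + 4)*(n^2 - n - 12) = (n + 3)*(n + 4)*(n - 4)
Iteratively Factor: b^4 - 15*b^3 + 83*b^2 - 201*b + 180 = (b - 4)*(b^3 - 11*b^2 + 39*b - 45) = (b - 4)*(b - 3)*(b^2 - 8*b + 15) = (b - 4)*(b - 3)^2*(b - 5)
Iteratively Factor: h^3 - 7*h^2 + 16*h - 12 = (h - 2)*(h^2 - 5*h + 6) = (h - 2)^2*(h - 3)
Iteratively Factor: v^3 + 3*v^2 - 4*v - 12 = (v - 2)*(v^2 + 5*v + 6) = (v - 2)*(v + 2)*(v + 3)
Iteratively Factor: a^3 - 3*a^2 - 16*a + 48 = (a + 4)*(a^2 - 7*a + 12) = (a - 3)*(a + 4)*(a - 4)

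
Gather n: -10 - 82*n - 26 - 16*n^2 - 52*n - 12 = -16*n^2 - 134*n - 48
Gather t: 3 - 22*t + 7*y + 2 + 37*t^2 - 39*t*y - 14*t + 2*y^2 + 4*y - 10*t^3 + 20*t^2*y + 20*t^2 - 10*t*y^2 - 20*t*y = -10*t^3 + t^2*(20*y + 57) + t*(-10*y^2 - 59*y - 36) + 2*y^2 + 11*y + 5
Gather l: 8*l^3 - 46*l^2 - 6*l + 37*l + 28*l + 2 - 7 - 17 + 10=8*l^3 - 46*l^2 + 59*l - 12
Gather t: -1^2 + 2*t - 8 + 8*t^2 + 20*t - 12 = 8*t^2 + 22*t - 21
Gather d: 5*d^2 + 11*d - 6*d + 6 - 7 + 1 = 5*d^2 + 5*d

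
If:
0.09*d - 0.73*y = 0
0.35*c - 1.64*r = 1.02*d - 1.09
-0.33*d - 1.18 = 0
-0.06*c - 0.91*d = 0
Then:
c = 54.23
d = -3.58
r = 14.46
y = -0.44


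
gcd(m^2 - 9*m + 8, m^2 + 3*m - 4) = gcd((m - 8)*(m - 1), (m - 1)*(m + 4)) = m - 1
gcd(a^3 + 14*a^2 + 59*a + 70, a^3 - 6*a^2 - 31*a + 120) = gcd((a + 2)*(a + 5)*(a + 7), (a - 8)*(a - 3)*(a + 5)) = a + 5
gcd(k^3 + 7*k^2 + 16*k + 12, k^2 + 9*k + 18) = k + 3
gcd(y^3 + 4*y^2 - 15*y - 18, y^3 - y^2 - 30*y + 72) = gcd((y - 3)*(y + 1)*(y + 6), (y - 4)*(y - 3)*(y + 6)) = y^2 + 3*y - 18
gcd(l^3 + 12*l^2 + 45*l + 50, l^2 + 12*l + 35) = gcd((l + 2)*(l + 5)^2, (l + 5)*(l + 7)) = l + 5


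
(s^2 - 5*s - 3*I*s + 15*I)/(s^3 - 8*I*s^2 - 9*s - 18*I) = (s - 5)/(s^2 - 5*I*s + 6)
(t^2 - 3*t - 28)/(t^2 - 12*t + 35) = (t + 4)/(t - 5)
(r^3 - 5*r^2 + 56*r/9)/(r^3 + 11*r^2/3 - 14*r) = (r - 8/3)/(r + 6)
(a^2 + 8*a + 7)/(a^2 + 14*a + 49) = (a + 1)/(a + 7)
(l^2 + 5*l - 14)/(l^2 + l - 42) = (l - 2)/(l - 6)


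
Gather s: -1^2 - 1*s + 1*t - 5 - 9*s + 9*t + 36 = -10*s + 10*t + 30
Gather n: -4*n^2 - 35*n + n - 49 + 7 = -4*n^2 - 34*n - 42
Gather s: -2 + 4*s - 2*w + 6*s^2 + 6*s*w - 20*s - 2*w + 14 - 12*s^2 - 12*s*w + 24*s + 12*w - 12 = -6*s^2 + s*(8 - 6*w) + 8*w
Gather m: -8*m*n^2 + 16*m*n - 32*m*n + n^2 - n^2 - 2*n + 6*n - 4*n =m*(-8*n^2 - 16*n)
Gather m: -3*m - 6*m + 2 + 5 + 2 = 9 - 9*m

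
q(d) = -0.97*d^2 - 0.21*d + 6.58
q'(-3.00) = 5.61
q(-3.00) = -1.52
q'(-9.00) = 17.25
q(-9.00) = -70.10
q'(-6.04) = 11.51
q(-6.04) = -27.54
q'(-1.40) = 2.51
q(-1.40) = 4.97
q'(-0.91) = 1.56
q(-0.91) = 5.97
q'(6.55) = -12.92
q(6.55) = -36.41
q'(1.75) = -3.60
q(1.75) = 3.24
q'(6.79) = -13.38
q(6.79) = -39.57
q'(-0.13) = 0.04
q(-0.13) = 6.59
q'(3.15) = -6.32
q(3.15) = -3.71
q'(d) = -1.94*d - 0.21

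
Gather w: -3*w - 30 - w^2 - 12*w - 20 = -w^2 - 15*w - 50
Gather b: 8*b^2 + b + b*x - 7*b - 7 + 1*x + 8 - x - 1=8*b^2 + b*(x - 6)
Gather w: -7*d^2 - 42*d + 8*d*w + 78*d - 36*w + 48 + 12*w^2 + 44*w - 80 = -7*d^2 + 36*d + 12*w^2 + w*(8*d + 8) - 32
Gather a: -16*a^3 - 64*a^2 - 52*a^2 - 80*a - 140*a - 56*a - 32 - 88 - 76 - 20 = -16*a^3 - 116*a^2 - 276*a - 216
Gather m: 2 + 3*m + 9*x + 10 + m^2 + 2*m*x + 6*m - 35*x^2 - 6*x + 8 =m^2 + m*(2*x + 9) - 35*x^2 + 3*x + 20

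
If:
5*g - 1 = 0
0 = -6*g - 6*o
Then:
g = 1/5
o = -1/5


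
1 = 1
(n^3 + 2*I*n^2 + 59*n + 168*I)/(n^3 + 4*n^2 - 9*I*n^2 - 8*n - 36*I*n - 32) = (n^2 + 10*I*n - 21)/(n^2 + n*(4 - I) - 4*I)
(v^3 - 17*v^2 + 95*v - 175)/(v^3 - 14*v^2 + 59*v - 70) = (v - 5)/(v - 2)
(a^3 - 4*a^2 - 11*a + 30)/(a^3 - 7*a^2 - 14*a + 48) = (a - 5)/(a - 8)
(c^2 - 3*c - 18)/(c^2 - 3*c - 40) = (-c^2 + 3*c + 18)/(-c^2 + 3*c + 40)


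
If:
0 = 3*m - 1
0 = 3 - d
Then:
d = 3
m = 1/3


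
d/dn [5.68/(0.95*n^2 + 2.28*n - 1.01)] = (-10.792*n - 12.9504)/(0.95*n^2 + 2.28*n - 1.01)^2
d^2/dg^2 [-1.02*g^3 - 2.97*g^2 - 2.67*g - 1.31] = -6.12*g - 5.94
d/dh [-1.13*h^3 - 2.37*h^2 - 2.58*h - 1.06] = -3.39*h^2 - 4.74*h - 2.58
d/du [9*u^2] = 18*u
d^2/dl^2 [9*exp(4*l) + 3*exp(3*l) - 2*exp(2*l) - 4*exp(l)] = (144*exp(3*l) + 27*exp(2*l) - 8*exp(l) - 4)*exp(l)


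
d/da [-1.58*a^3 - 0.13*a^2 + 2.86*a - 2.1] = -4.74*a^2 - 0.26*a + 2.86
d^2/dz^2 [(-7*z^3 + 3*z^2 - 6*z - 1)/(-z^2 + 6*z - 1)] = 2*(233*z^3 - 114*z^2 - 15*z + 68)/(z^6 - 18*z^5 + 111*z^4 - 252*z^3 + 111*z^2 - 18*z + 1)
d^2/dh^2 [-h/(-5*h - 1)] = -10/(5*h + 1)^3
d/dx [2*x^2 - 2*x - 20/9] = 4*x - 2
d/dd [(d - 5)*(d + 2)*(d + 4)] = 3*d^2 + 2*d - 22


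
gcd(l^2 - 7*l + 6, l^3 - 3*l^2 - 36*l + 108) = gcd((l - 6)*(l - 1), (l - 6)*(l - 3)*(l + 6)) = l - 6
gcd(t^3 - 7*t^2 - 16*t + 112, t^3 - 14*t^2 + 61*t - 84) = t^2 - 11*t + 28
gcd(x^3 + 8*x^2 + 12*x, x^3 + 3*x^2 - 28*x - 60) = x^2 + 8*x + 12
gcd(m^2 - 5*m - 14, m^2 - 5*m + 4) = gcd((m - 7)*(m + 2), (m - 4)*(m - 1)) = 1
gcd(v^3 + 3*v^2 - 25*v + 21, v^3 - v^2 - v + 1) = v - 1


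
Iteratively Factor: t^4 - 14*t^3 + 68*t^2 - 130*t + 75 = (t - 5)*(t^3 - 9*t^2 + 23*t - 15) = (t - 5)^2*(t^2 - 4*t + 3) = (t - 5)^2*(t - 3)*(t - 1)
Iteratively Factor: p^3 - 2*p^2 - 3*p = (p + 1)*(p^2 - 3*p) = (p - 3)*(p + 1)*(p)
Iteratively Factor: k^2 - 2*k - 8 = (k + 2)*(k - 4)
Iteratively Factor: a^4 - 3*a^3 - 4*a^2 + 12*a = (a)*(a^3 - 3*a^2 - 4*a + 12) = a*(a - 2)*(a^2 - a - 6) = a*(a - 2)*(a + 2)*(a - 3)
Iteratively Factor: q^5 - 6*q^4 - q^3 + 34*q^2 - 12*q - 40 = (q + 2)*(q^4 - 8*q^3 + 15*q^2 + 4*q - 20) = (q - 2)*(q + 2)*(q^3 - 6*q^2 + 3*q + 10) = (q - 2)*(q + 1)*(q + 2)*(q^2 - 7*q + 10) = (q - 2)^2*(q + 1)*(q + 2)*(q - 5)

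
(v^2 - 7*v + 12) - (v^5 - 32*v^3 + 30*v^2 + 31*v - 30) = -v^5 + 32*v^3 - 29*v^2 - 38*v + 42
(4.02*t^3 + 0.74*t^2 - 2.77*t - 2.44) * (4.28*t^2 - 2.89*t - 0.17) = 17.2056*t^5 - 8.4506*t^4 - 14.6776*t^3 - 2.5637*t^2 + 7.5225*t + 0.4148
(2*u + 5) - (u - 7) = u + 12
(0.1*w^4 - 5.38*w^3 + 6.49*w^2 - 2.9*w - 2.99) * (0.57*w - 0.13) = 0.057*w^5 - 3.0796*w^4 + 4.3987*w^3 - 2.4967*w^2 - 1.3273*w + 0.3887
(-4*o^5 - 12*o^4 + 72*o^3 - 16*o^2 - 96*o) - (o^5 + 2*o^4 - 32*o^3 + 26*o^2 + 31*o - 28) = -5*o^5 - 14*o^4 + 104*o^3 - 42*o^2 - 127*o + 28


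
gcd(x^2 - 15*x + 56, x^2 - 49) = x - 7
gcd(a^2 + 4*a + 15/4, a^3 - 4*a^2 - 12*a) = 1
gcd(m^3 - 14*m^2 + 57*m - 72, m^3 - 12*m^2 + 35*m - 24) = m^2 - 11*m + 24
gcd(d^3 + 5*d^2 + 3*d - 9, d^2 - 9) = d + 3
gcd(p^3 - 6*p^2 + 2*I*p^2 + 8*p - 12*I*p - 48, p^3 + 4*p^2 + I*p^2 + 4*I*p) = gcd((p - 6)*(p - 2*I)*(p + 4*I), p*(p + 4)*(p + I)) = 1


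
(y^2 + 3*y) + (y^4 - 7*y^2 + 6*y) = y^4 - 6*y^2 + 9*y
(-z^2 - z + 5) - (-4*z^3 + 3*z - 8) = 4*z^3 - z^2 - 4*z + 13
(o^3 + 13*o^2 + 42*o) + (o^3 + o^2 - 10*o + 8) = 2*o^3 + 14*o^2 + 32*o + 8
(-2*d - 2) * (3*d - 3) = 6 - 6*d^2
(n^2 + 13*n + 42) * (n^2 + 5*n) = n^4 + 18*n^3 + 107*n^2 + 210*n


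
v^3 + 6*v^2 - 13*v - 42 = (v - 3)*(v + 2)*(v + 7)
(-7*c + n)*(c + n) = -7*c^2 - 6*c*n + n^2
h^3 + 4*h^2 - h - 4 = (h - 1)*(h + 1)*(h + 4)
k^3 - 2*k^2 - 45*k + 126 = (k - 6)*(k - 3)*(k + 7)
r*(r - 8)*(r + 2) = r^3 - 6*r^2 - 16*r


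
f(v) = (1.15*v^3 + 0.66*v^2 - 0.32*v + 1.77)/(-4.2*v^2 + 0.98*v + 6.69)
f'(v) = (8.4*v - 0.98)*(1.15*v^3 + 0.66*v^2 - 0.32*v + 1.77)/(-4.2*v^2 + 0.98*v + 6.69)^2 + (3.45*v^2 + 1.32*v - 0.32)/(-4.2*v^2 + 0.98*v + 6.69) = (-4.83*v^4 + 2.254*v^3 + 22.3833*v^2 + 23.6988*v - 3.8754)/(17.64*v^4 - 8.232*v^3 - 55.2356*v^2 + 13.1124*v + 44.7561)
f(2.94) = -1.34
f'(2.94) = -0.06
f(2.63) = -1.34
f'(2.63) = 0.06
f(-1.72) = 0.21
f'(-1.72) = -0.58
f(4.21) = -1.54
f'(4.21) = -0.21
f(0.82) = 0.55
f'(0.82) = 1.36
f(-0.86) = 0.66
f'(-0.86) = -1.57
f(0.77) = 0.49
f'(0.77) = 1.10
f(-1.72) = 0.21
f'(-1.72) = -0.58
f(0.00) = 0.26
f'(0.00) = -0.09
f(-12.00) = 3.09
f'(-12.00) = -0.27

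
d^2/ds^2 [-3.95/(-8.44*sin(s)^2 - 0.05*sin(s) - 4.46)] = (-1125.49088*sin(s)^4 - 5.0007*sin(s)^3 + 2282.976365*sin(s)^2 + 10.88225*sin(s) - 297.35521)/(8.44*sin(s)^2 + 0.05*sin(s) + 4.46)^3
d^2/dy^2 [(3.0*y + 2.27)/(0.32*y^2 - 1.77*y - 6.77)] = ((9.1672 - 5.76*y)*(-0.32*y^2 + 1.77*y + 6.77) - (0.64*y - 1.77)*(1.28*y - 3.54)*(3.0*y + 2.27))/(-0.32*y^2 + 1.77*y + 6.77)^3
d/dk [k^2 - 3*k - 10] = 2*k - 3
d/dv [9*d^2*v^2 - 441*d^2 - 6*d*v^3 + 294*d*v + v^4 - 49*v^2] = 18*d^2*v - 18*d*v^2 + 294*d + 4*v^3 - 98*v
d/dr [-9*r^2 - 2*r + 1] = -18*r - 2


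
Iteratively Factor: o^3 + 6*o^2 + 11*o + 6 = (o + 1)*(o^2 + 5*o + 6) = (o + 1)*(o + 3)*(o + 2)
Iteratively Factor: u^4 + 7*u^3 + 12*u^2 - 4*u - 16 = (u + 2)*(u^3 + 5*u^2 + 2*u - 8) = (u + 2)^2*(u^2 + 3*u - 4) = (u + 2)^2*(u + 4)*(u - 1)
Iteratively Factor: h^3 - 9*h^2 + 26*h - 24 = (h - 3)*(h^2 - 6*h + 8) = (h - 3)*(h - 2)*(h - 4)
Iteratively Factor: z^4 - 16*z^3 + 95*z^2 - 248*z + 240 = (z - 4)*(z^3 - 12*z^2 + 47*z - 60) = (z - 5)*(z - 4)*(z^2 - 7*z + 12) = (z - 5)*(z - 4)^2*(z - 3)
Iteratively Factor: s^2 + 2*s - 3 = (s + 3)*(s - 1)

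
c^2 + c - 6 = (c - 2)*(c + 3)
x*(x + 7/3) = x^2 + 7*x/3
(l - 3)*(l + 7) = l^2 + 4*l - 21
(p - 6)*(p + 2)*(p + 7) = p^3 + 3*p^2 - 40*p - 84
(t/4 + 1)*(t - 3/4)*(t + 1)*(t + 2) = t^4/4 + 25*t^3/16 + 35*t^2/16 - 5*t/8 - 3/2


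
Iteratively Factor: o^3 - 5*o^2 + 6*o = (o)*(o^2 - 5*o + 6) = o*(o - 3)*(o - 2)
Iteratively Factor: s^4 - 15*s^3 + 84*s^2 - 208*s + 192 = (s - 4)*(s^3 - 11*s^2 + 40*s - 48) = (s - 4)^2*(s^2 - 7*s + 12) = (s - 4)^3*(s - 3)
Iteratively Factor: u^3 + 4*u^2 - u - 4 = (u - 1)*(u^2 + 5*u + 4) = (u - 1)*(u + 4)*(u + 1)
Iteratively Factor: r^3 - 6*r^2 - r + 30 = (r - 3)*(r^2 - 3*r - 10) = (r - 3)*(r + 2)*(r - 5)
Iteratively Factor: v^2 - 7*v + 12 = (v - 3)*(v - 4)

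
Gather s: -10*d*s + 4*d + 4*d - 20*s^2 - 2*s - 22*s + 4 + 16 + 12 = 8*d - 20*s^2 + s*(-10*d - 24) + 32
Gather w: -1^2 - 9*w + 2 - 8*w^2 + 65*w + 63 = -8*w^2 + 56*w + 64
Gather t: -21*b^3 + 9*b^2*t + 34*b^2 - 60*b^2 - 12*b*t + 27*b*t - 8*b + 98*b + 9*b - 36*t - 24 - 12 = -21*b^3 - 26*b^2 + 99*b + t*(9*b^2 + 15*b - 36) - 36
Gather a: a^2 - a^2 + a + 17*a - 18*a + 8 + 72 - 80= 0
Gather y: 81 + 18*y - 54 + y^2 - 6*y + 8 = y^2 + 12*y + 35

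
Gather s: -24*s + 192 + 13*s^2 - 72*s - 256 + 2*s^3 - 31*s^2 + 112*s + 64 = 2*s^3 - 18*s^2 + 16*s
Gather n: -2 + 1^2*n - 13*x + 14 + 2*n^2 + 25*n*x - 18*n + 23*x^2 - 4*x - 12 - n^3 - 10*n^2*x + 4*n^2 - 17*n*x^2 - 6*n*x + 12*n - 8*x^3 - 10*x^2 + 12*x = -n^3 + n^2*(6 - 10*x) + n*(-17*x^2 + 19*x - 5) - 8*x^3 + 13*x^2 - 5*x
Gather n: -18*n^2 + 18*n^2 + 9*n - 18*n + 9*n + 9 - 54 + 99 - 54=0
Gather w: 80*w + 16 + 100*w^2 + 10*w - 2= 100*w^2 + 90*w + 14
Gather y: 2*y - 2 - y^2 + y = -y^2 + 3*y - 2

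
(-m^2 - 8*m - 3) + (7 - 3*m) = -m^2 - 11*m + 4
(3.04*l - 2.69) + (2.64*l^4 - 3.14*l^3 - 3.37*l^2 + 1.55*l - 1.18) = 2.64*l^4 - 3.14*l^3 - 3.37*l^2 + 4.59*l - 3.87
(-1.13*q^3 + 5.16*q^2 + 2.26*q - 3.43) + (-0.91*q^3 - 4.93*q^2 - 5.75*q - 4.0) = -2.04*q^3 + 0.23*q^2 - 3.49*q - 7.43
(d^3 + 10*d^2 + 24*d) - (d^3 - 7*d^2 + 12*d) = 17*d^2 + 12*d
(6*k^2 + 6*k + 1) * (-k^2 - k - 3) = -6*k^4 - 12*k^3 - 25*k^2 - 19*k - 3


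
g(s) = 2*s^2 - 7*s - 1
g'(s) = 4*s - 7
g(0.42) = -3.59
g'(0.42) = -5.32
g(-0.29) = 1.20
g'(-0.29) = -8.16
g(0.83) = -5.43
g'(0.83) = -3.68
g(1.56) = -7.05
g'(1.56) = -0.76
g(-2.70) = 32.48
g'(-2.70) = -17.80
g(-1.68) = 16.40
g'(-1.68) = -13.72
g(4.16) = 4.49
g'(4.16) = 9.64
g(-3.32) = 44.28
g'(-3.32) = -20.28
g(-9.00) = 224.00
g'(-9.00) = -43.00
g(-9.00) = 224.00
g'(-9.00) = -43.00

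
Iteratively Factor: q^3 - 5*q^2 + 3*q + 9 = (q - 3)*(q^2 - 2*q - 3) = (q - 3)^2*(q + 1)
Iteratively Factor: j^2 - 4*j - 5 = (j - 5)*(j + 1)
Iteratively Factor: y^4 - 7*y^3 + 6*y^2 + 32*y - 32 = (y - 4)*(y^3 - 3*y^2 - 6*y + 8) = (y - 4)*(y + 2)*(y^2 - 5*y + 4) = (y - 4)*(y - 1)*(y + 2)*(y - 4)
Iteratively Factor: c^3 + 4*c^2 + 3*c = (c + 1)*(c^2 + 3*c) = c*(c + 1)*(c + 3)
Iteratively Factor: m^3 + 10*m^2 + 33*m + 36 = (m + 3)*(m^2 + 7*m + 12) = (m + 3)*(m + 4)*(m + 3)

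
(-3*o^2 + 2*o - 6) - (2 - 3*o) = -3*o^2 + 5*o - 8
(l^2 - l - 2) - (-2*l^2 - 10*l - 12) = 3*l^2 + 9*l + 10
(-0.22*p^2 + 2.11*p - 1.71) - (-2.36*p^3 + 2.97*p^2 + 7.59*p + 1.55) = 2.36*p^3 - 3.19*p^2 - 5.48*p - 3.26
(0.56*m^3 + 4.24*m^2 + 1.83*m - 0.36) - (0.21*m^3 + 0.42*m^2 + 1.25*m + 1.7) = 0.35*m^3 + 3.82*m^2 + 0.58*m - 2.06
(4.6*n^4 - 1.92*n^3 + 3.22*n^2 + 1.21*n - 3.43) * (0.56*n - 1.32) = 2.576*n^5 - 7.1472*n^4 + 4.3376*n^3 - 3.5728*n^2 - 3.518*n + 4.5276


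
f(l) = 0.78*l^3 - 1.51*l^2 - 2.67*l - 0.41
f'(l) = 2.34*l^2 - 3.02*l - 2.67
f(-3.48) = -42.28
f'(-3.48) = 36.18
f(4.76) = 36.79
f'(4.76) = 35.97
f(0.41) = -1.70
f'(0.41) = -3.51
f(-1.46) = -2.16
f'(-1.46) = 6.73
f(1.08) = -4.07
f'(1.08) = -3.20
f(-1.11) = -0.37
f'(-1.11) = 3.57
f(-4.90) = -115.35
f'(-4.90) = 68.31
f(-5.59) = -168.92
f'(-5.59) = 87.33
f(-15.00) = -2932.61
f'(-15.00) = 569.13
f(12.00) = 1097.95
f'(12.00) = 298.05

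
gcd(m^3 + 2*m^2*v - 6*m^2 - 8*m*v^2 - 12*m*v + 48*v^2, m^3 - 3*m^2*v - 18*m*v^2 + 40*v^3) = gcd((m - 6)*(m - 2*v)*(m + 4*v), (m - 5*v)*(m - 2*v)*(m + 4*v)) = -m^2 - 2*m*v + 8*v^2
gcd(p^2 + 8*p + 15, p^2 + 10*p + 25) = p + 5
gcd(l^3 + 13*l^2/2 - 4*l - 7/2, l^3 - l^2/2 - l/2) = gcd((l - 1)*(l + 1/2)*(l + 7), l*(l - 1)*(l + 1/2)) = l^2 - l/2 - 1/2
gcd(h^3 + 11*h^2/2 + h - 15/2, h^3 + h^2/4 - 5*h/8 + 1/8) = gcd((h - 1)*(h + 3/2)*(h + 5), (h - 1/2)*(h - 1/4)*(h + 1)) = 1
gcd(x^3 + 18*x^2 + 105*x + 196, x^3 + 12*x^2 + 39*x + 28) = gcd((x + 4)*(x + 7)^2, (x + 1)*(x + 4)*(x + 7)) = x^2 + 11*x + 28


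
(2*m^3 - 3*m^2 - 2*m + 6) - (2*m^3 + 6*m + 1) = -3*m^2 - 8*m + 5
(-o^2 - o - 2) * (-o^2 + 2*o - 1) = o^4 - o^3 + o^2 - 3*o + 2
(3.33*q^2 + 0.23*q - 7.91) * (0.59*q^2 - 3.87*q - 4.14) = 1.9647*q^4 - 12.7514*q^3 - 19.3432*q^2 + 29.6595*q + 32.7474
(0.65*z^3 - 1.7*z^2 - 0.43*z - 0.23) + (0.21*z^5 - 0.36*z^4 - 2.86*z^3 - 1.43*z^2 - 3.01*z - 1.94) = 0.21*z^5 - 0.36*z^4 - 2.21*z^3 - 3.13*z^2 - 3.44*z - 2.17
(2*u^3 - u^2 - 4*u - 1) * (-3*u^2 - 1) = -6*u^5 + 3*u^4 + 10*u^3 + 4*u^2 + 4*u + 1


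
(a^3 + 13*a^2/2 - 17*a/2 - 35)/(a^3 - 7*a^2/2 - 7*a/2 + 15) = (a + 7)/(a - 3)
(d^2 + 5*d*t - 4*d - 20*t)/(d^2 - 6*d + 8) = (d + 5*t)/(d - 2)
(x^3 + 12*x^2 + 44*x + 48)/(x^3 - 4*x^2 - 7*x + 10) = (x^2 + 10*x + 24)/(x^2 - 6*x + 5)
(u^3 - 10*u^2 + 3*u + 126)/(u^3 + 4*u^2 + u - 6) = (u^2 - 13*u + 42)/(u^2 + u - 2)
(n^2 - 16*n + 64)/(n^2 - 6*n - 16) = (n - 8)/(n + 2)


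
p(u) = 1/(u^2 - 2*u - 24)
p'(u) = (2 - 2*u)/(u^2 - 2*u - 24)^2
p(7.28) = 0.07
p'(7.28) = -0.06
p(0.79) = -0.04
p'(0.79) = 0.00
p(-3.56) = -0.24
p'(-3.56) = 0.52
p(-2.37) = -0.07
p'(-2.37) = 0.04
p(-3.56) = -0.24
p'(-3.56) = 0.52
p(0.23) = -0.04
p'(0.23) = 0.00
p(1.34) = -0.04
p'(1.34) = -0.00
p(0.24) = -0.04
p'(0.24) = 0.00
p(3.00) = -0.05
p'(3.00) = -0.00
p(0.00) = -0.04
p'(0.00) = 0.00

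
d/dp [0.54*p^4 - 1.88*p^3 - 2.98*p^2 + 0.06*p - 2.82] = 2.16*p^3 - 5.64*p^2 - 5.96*p + 0.06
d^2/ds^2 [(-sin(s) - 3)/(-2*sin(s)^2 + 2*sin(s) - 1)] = (-4*sin(s)^5 - 52*sin(s)^4 + 56*sin(s)^3 + 82*sin(s)^2 - 91*sin(s) + 16)/(-2*sin(s) - cos(2*s) + 2)^3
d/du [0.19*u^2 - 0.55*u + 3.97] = 0.38*u - 0.55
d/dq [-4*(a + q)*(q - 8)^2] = 4*(q - 8)*(-2*a - 3*q + 8)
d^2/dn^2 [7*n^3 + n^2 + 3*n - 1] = 42*n + 2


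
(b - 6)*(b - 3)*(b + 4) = b^3 - 5*b^2 - 18*b + 72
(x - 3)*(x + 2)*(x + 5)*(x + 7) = x^4 + 11*x^3 + 17*x^2 - 107*x - 210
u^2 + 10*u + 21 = (u + 3)*(u + 7)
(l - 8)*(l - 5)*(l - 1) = l^3 - 14*l^2 + 53*l - 40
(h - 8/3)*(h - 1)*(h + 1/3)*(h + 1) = h^4 - 7*h^3/3 - 17*h^2/9 + 7*h/3 + 8/9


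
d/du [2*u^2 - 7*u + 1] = 4*u - 7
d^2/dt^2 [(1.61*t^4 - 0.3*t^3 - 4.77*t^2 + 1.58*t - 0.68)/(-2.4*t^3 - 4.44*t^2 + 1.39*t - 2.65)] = (-5.6843418860808e-14*t^7 - 25.6629119999999*t^6 + 72.455256*t^5 - 113.760606*t^4 - 233.756572*t^3 - 291.641712*t^2 + 73.053252*t + 41.980686)/(13.824*t^9 + 76.7232*t^8 + 117.91872*t^7 + 44.449344*t^6 + 101.135808*t^5 + 129.416292*t^4 - 50.252059*t^3 + 108.899895*t^2 - 29.283825*t + 18.609625)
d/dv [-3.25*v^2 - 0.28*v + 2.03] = -6.5*v - 0.28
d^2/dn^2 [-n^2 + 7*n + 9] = -2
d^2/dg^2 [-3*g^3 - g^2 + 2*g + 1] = -18*g - 2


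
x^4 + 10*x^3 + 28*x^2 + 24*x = x*(x + 2)^2*(x + 6)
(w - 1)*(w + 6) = w^2 + 5*w - 6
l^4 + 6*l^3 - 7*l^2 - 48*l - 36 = (l - 3)*(l + 1)*(l + 2)*(l + 6)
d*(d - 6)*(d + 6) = d^3 - 36*d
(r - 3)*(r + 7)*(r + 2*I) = r^3 + 4*r^2 + 2*I*r^2 - 21*r + 8*I*r - 42*I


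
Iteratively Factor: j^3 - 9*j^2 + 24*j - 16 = (j - 4)*(j^2 - 5*j + 4) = (j - 4)*(j - 1)*(j - 4)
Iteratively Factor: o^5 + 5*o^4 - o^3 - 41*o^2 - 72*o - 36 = (o + 1)*(o^4 + 4*o^3 - 5*o^2 - 36*o - 36) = (o + 1)*(o + 3)*(o^3 + o^2 - 8*o - 12) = (o + 1)*(o + 2)*(o + 3)*(o^2 - o - 6) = (o - 3)*(o + 1)*(o + 2)*(o + 3)*(o + 2)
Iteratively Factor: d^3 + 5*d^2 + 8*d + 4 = (d + 2)*(d^2 + 3*d + 2) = (d + 2)^2*(d + 1)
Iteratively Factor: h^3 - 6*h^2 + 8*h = (h - 4)*(h^2 - 2*h) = (h - 4)*(h - 2)*(h)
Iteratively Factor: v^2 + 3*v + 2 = (v + 2)*(v + 1)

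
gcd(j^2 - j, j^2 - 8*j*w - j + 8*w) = j - 1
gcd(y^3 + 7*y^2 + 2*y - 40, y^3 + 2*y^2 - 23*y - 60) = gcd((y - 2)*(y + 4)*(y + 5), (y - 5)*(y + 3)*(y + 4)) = y + 4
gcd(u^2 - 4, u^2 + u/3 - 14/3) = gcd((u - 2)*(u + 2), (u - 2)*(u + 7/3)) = u - 2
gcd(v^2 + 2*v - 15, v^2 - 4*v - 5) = 1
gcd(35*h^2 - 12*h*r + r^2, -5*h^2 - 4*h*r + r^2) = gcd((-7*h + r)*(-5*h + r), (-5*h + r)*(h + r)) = -5*h + r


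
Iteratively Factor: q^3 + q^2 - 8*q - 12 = (q - 3)*(q^2 + 4*q + 4) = (q - 3)*(q + 2)*(q + 2)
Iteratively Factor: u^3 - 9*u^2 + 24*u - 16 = (u - 4)*(u^2 - 5*u + 4) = (u - 4)^2*(u - 1)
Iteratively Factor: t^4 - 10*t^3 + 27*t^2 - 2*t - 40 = (t - 4)*(t^3 - 6*t^2 + 3*t + 10) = (t - 5)*(t - 4)*(t^2 - t - 2) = (t - 5)*(t - 4)*(t - 2)*(t + 1)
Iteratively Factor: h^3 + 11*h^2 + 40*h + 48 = (h + 3)*(h^2 + 8*h + 16) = (h + 3)*(h + 4)*(h + 4)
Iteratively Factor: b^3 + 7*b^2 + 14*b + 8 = (b + 4)*(b^2 + 3*b + 2) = (b + 2)*(b + 4)*(b + 1)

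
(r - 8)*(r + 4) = r^2 - 4*r - 32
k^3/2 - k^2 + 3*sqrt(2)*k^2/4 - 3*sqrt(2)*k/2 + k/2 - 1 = (k/2 + sqrt(2)/2)*(k - 2)*(k + sqrt(2)/2)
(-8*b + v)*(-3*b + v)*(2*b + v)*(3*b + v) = 144*b^4 + 54*b^3*v - 25*b^2*v^2 - 6*b*v^3 + v^4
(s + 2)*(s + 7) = s^2 + 9*s + 14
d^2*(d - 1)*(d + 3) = d^4 + 2*d^3 - 3*d^2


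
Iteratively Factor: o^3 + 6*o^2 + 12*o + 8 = (o + 2)*(o^2 + 4*o + 4) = (o + 2)^2*(o + 2)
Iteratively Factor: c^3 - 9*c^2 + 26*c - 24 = (c - 4)*(c^2 - 5*c + 6) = (c - 4)*(c - 3)*(c - 2)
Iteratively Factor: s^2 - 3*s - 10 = (s + 2)*(s - 5)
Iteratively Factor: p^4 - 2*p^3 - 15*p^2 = (p - 5)*(p^3 + 3*p^2) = p*(p - 5)*(p^2 + 3*p) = p^2*(p - 5)*(p + 3)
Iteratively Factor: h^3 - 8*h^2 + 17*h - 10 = (h - 2)*(h^2 - 6*h + 5) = (h - 2)*(h - 1)*(h - 5)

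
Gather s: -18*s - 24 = -18*s - 24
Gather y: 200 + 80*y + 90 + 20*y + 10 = 100*y + 300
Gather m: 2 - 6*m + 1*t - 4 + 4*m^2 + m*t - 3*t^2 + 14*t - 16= 4*m^2 + m*(t - 6) - 3*t^2 + 15*t - 18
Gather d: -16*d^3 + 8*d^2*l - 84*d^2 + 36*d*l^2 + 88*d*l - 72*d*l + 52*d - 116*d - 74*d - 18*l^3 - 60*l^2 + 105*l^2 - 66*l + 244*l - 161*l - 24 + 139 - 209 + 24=-16*d^3 + d^2*(8*l - 84) + d*(36*l^2 + 16*l - 138) - 18*l^3 + 45*l^2 + 17*l - 70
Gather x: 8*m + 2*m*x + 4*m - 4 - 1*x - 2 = 12*m + x*(2*m - 1) - 6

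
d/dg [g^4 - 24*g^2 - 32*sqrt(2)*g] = 4*g^3 - 48*g - 32*sqrt(2)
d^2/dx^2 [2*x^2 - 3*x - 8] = 4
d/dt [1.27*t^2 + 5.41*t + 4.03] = 2.54*t + 5.41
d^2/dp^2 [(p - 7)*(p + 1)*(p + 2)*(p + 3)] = 12*p^2 - 6*p - 62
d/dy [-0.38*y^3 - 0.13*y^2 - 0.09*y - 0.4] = -1.14*y^2 - 0.26*y - 0.09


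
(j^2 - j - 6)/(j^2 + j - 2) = (j - 3)/(j - 1)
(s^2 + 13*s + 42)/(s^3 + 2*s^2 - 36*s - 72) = (s + 7)/(s^2 - 4*s - 12)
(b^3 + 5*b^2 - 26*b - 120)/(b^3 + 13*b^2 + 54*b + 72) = (b - 5)/(b + 3)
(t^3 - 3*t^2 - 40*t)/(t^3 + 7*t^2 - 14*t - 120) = t*(t - 8)/(t^2 + 2*t - 24)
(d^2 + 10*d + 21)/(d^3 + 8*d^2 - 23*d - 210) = (d + 3)/(d^2 + d - 30)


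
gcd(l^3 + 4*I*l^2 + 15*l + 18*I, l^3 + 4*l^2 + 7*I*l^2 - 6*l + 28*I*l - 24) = l^2 + 7*I*l - 6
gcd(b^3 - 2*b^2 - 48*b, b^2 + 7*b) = b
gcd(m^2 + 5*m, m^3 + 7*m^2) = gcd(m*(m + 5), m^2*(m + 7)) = m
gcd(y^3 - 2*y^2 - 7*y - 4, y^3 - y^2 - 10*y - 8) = y^2 - 3*y - 4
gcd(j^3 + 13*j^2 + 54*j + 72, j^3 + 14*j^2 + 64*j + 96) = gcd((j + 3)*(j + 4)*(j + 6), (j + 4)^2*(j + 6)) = j^2 + 10*j + 24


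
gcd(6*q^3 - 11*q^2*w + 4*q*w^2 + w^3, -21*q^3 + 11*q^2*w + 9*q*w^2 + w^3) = q - w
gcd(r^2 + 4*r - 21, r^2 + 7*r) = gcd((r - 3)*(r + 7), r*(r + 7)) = r + 7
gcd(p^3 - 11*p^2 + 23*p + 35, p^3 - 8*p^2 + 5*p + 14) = p^2 - 6*p - 7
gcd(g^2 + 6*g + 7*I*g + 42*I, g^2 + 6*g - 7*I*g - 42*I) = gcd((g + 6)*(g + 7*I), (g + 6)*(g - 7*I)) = g + 6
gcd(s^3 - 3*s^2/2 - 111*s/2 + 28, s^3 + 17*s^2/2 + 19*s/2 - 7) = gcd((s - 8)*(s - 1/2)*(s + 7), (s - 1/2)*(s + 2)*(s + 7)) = s^2 + 13*s/2 - 7/2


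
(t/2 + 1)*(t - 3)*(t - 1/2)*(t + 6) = t^4/2 + 9*t^3/4 - 29*t^2/4 - 15*t + 9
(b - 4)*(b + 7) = b^2 + 3*b - 28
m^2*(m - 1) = m^3 - m^2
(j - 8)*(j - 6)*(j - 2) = j^3 - 16*j^2 + 76*j - 96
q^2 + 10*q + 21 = (q + 3)*(q + 7)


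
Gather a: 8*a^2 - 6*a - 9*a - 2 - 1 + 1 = 8*a^2 - 15*a - 2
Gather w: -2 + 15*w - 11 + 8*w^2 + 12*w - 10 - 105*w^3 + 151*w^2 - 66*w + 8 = -105*w^3 + 159*w^2 - 39*w - 15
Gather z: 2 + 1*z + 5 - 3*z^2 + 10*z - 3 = -3*z^2 + 11*z + 4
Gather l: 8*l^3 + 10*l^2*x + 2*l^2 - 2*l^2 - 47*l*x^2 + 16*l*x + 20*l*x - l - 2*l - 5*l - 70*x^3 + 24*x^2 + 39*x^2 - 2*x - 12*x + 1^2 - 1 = 8*l^3 + 10*l^2*x + l*(-47*x^2 + 36*x - 8) - 70*x^3 + 63*x^2 - 14*x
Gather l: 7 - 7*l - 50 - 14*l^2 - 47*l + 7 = -14*l^2 - 54*l - 36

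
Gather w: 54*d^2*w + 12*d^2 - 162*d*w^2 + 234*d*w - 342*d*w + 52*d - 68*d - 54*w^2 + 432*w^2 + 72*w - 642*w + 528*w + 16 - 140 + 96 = 12*d^2 - 16*d + w^2*(378 - 162*d) + w*(54*d^2 - 108*d - 42) - 28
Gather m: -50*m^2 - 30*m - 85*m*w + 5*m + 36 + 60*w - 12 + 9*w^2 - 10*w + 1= -50*m^2 + m*(-85*w - 25) + 9*w^2 + 50*w + 25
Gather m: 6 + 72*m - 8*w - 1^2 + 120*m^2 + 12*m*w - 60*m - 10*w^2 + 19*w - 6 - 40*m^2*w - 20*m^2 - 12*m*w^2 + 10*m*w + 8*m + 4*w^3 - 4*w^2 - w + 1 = m^2*(100 - 40*w) + m*(-12*w^2 + 22*w + 20) + 4*w^3 - 14*w^2 + 10*w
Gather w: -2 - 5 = -7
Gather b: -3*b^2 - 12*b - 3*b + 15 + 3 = -3*b^2 - 15*b + 18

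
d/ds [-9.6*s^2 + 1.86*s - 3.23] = 1.86 - 19.2*s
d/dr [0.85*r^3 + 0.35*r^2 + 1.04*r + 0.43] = 2.55*r^2 + 0.7*r + 1.04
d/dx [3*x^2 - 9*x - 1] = 6*x - 9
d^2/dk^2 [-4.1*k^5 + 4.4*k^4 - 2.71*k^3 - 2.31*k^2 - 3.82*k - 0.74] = -82.0*k^3 + 52.8*k^2 - 16.26*k - 4.62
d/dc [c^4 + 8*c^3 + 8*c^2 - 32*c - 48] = 4*c^3 + 24*c^2 + 16*c - 32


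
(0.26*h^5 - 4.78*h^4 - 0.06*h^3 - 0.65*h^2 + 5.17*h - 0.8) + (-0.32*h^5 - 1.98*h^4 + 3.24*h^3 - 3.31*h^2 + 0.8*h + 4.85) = -0.06*h^5 - 6.76*h^4 + 3.18*h^3 - 3.96*h^2 + 5.97*h + 4.05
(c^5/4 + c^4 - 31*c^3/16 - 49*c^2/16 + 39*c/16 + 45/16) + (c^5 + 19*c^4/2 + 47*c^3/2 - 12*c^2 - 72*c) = 5*c^5/4 + 21*c^4/2 + 345*c^3/16 - 241*c^2/16 - 1113*c/16 + 45/16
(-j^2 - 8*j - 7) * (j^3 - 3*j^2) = -j^5 - 5*j^4 + 17*j^3 + 21*j^2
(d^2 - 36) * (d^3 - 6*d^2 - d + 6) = d^5 - 6*d^4 - 37*d^3 + 222*d^2 + 36*d - 216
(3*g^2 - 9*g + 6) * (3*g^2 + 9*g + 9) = 9*g^4 - 36*g^2 - 27*g + 54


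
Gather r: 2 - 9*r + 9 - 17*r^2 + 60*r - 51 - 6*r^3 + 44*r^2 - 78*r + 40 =-6*r^3 + 27*r^2 - 27*r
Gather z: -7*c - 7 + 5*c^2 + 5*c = 5*c^2 - 2*c - 7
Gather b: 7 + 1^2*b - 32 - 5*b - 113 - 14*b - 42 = -18*b - 180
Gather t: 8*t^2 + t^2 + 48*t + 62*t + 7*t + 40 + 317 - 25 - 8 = 9*t^2 + 117*t + 324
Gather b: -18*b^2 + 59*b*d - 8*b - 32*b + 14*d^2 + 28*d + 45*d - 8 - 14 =-18*b^2 + b*(59*d - 40) + 14*d^2 + 73*d - 22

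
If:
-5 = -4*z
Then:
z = 5/4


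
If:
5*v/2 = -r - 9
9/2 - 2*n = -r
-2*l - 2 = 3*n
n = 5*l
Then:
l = -2/17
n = -10/17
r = -193/34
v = -113/85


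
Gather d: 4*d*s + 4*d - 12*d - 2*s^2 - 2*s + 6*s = d*(4*s - 8) - 2*s^2 + 4*s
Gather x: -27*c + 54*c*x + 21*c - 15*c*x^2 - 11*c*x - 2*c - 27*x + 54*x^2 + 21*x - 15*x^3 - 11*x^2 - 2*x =-8*c - 15*x^3 + x^2*(43 - 15*c) + x*(43*c - 8)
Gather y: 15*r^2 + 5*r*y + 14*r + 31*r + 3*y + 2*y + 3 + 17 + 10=15*r^2 + 45*r + y*(5*r + 5) + 30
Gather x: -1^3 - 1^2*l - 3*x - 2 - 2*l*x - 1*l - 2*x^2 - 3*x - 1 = -2*l - 2*x^2 + x*(-2*l - 6) - 4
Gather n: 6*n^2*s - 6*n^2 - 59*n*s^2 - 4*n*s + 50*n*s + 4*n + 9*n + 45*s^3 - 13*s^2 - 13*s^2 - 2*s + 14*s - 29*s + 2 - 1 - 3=n^2*(6*s - 6) + n*(-59*s^2 + 46*s + 13) + 45*s^3 - 26*s^2 - 17*s - 2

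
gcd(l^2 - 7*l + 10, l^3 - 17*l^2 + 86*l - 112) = l - 2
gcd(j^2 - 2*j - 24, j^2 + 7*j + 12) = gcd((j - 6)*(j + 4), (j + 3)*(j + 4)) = j + 4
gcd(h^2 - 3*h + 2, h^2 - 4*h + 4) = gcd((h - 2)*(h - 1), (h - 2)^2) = h - 2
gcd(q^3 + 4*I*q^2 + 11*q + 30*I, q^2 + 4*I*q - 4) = q + 2*I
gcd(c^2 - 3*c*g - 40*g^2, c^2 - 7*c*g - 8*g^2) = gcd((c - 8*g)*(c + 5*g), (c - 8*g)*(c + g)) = c - 8*g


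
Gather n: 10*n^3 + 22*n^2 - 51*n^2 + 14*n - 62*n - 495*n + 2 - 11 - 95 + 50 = 10*n^3 - 29*n^2 - 543*n - 54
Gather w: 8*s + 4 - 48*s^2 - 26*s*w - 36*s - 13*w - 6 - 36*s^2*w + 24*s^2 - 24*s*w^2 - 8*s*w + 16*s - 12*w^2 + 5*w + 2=-24*s^2 - 12*s + w^2*(-24*s - 12) + w*(-36*s^2 - 34*s - 8)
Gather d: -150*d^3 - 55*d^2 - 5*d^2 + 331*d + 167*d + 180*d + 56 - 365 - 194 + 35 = -150*d^3 - 60*d^2 + 678*d - 468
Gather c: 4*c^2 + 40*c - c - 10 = 4*c^2 + 39*c - 10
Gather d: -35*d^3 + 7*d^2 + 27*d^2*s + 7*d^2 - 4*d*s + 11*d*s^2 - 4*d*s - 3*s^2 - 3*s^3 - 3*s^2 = -35*d^3 + d^2*(27*s + 14) + d*(11*s^2 - 8*s) - 3*s^3 - 6*s^2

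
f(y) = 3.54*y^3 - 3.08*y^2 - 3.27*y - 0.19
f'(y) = 10.62*y^2 - 6.16*y - 3.27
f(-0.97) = -3.15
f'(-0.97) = 12.70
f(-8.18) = -2117.13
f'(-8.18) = 757.73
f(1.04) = -2.94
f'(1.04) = 1.81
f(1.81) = 4.79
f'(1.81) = 20.37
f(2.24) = 16.82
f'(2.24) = 36.22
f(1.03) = -2.96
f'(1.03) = 1.65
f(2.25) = 17.18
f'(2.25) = 36.63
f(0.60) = -2.50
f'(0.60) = -3.14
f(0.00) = -0.19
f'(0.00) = -3.27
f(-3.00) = -113.68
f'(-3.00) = 110.79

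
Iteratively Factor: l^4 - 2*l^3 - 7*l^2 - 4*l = (l)*(l^3 - 2*l^2 - 7*l - 4) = l*(l + 1)*(l^2 - 3*l - 4) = l*(l + 1)^2*(l - 4)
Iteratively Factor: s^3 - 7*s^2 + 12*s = (s - 3)*(s^2 - 4*s) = (s - 4)*(s - 3)*(s)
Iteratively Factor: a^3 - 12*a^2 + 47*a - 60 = (a - 3)*(a^2 - 9*a + 20) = (a - 4)*(a - 3)*(a - 5)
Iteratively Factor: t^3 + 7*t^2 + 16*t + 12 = (t + 3)*(t^2 + 4*t + 4) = (t + 2)*(t + 3)*(t + 2)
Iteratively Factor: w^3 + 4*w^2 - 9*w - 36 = (w + 3)*(w^2 + w - 12) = (w - 3)*(w + 3)*(w + 4)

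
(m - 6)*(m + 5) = m^2 - m - 30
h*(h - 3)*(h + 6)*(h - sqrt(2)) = h^4 - sqrt(2)*h^3 + 3*h^3 - 18*h^2 - 3*sqrt(2)*h^2 + 18*sqrt(2)*h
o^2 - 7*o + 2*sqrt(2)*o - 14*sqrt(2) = (o - 7)*(o + 2*sqrt(2))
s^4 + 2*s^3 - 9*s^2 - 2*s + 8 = (s - 2)*(s - 1)*(s + 1)*(s + 4)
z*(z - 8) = z^2 - 8*z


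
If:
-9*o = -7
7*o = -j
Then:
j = -49/9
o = 7/9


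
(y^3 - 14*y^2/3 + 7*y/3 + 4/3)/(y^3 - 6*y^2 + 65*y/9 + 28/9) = 3*(y - 1)/(3*y - 7)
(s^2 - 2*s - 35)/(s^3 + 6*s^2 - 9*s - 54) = (s^2 - 2*s - 35)/(s^3 + 6*s^2 - 9*s - 54)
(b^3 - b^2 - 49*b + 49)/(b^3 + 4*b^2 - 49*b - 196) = (b - 1)/(b + 4)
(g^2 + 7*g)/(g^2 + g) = (g + 7)/(g + 1)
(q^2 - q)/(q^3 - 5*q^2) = (q - 1)/(q*(q - 5))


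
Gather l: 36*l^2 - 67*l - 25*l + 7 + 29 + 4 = 36*l^2 - 92*l + 40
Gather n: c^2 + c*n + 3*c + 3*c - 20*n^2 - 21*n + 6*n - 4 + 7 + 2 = c^2 + 6*c - 20*n^2 + n*(c - 15) + 5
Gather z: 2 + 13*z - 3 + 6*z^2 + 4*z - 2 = 6*z^2 + 17*z - 3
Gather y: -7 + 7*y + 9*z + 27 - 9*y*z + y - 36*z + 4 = y*(8 - 9*z) - 27*z + 24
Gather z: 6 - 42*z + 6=12 - 42*z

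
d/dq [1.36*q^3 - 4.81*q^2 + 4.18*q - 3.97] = 4.08*q^2 - 9.62*q + 4.18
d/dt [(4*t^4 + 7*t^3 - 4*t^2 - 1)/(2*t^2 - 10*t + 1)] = (16*t^5 - 106*t^4 - 124*t^3 + 61*t^2 - 4*t - 10)/(4*t^4 - 40*t^3 + 104*t^2 - 20*t + 1)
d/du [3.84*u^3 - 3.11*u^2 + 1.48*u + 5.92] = 11.52*u^2 - 6.22*u + 1.48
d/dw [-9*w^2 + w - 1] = 1 - 18*w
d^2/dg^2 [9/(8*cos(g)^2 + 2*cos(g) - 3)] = 18*(-128*sin(g)^4 + 114*sin(g)^2 + 27*cos(g) - 6*cos(3*g) + 42)/((2*cos(g) - 1)^3*(4*cos(g) + 3)^3)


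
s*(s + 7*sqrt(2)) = s^2 + 7*sqrt(2)*s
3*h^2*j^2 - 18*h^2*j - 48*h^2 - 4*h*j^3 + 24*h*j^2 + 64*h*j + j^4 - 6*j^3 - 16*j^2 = (-3*h + j)*(-h + j)*(j - 8)*(j + 2)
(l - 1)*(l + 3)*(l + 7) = l^3 + 9*l^2 + 11*l - 21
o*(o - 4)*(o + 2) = o^3 - 2*o^2 - 8*o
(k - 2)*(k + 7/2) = k^2 + 3*k/2 - 7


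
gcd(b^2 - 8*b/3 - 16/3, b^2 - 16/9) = b + 4/3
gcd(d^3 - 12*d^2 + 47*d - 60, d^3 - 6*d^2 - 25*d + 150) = d - 5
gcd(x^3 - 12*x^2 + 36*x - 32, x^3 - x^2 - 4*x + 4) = x - 2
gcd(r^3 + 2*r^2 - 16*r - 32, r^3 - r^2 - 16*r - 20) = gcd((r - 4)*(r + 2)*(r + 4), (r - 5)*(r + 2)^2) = r + 2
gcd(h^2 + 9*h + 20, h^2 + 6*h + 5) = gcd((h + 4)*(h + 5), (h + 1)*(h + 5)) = h + 5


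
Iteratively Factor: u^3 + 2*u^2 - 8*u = (u)*(u^2 + 2*u - 8) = u*(u + 4)*(u - 2)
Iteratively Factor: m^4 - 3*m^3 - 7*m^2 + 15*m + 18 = (m - 3)*(m^3 - 7*m - 6) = (m - 3)*(m + 2)*(m^2 - 2*m - 3) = (m - 3)^2*(m + 2)*(m + 1)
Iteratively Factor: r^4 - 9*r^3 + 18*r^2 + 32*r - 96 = (r + 2)*(r^3 - 11*r^2 + 40*r - 48) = (r - 4)*(r + 2)*(r^2 - 7*r + 12) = (r - 4)*(r - 3)*(r + 2)*(r - 4)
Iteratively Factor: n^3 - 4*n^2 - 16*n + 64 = (n - 4)*(n^2 - 16) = (n - 4)^2*(n + 4)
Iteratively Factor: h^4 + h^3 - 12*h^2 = (h)*(h^3 + h^2 - 12*h) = h*(h - 3)*(h^2 + 4*h) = h^2*(h - 3)*(h + 4)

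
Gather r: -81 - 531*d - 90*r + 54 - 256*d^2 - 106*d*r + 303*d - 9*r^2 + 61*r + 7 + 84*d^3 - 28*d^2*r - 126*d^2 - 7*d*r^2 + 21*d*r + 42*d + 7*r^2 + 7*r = 84*d^3 - 382*d^2 - 186*d + r^2*(-7*d - 2) + r*(-28*d^2 - 85*d - 22) - 20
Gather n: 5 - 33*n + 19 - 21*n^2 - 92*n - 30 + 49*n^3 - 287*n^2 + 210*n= 49*n^3 - 308*n^2 + 85*n - 6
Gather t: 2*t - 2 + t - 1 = 3*t - 3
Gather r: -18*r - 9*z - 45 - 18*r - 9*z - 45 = -36*r - 18*z - 90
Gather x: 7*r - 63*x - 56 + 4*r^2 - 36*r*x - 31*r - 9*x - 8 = 4*r^2 - 24*r + x*(-36*r - 72) - 64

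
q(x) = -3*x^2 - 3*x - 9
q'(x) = -6*x - 3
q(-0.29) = -8.38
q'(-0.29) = -1.26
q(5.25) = -107.44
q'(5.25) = -34.50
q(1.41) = -19.19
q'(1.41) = -11.46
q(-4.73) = -61.93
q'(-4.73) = 25.38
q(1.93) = -25.96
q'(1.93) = -14.58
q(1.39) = -18.97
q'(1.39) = -11.34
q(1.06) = -15.55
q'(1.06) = -9.36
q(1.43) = -19.42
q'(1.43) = -11.58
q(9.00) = -279.00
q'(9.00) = -57.00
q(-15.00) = -639.00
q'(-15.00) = 87.00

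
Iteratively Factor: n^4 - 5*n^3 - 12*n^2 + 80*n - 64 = (n - 4)*(n^3 - n^2 - 16*n + 16) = (n - 4)*(n + 4)*(n^2 - 5*n + 4) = (n - 4)*(n - 1)*(n + 4)*(n - 4)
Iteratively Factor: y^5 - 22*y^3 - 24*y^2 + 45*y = (y - 5)*(y^4 + 5*y^3 + 3*y^2 - 9*y) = (y - 5)*(y - 1)*(y^3 + 6*y^2 + 9*y) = (y - 5)*(y - 1)*(y + 3)*(y^2 + 3*y) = y*(y - 5)*(y - 1)*(y + 3)*(y + 3)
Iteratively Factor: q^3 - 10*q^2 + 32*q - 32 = (q - 2)*(q^2 - 8*q + 16) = (q - 4)*(q - 2)*(q - 4)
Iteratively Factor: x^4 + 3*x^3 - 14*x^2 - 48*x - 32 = (x + 4)*(x^3 - x^2 - 10*x - 8) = (x + 1)*(x + 4)*(x^2 - 2*x - 8) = (x - 4)*(x + 1)*(x + 4)*(x + 2)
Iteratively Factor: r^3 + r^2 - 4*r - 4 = (r + 1)*(r^2 - 4) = (r + 1)*(r + 2)*(r - 2)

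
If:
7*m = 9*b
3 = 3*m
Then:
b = 7/9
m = 1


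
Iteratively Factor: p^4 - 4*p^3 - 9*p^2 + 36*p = (p - 3)*(p^3 - p^2 - 12*p) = p*(p - 3)*(p^2 - p - 12) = p*(p - 3)*(p + 3)*(p - 4)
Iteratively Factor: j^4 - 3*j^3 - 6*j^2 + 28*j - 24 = (j - 2)*(j^3 - j^2 - 8*j + 12) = (j - 2)^2*(j^2 + j - 6) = (j - 2)^2*(j + 3)*(j - 2)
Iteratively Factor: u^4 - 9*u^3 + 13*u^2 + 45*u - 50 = (u - 5)*(u^3 - 4*u^2 - 7*u + 10) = (u - 5)*(u - 1)*(u^2 - 3*u - 10) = (u - 5)*(u - 1)*(u + 2)*(u - 5)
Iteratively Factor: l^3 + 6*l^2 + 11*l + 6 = (l + 3)*(l^2 + 3*l + 2) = (l + 1)*(l + 3)*(l + 2)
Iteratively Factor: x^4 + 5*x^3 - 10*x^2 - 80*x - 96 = (x - 4)*(x^3 + 9*x^2 + 26*x + 24) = (x - 4)*(x + 2)*(x^2 + 7*x + 12) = (x - 4)*(x + 2)*(x + 4)*(x + 3)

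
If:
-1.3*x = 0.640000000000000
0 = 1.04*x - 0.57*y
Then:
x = -0.49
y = -0.90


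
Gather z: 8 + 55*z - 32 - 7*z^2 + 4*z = -7*z^2 + 59*z - 24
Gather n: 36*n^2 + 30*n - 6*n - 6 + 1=36*n^2 + 24*n - 5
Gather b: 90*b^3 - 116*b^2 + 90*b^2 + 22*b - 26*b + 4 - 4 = 90*b^3 - 26*b^2 - 4*b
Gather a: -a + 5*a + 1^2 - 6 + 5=4*a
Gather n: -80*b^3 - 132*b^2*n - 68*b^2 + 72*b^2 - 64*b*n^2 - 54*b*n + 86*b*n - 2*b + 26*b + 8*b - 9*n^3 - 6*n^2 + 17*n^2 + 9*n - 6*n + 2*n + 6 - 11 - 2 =-80*b^3 + 4*b^2 + 32*b - 9*n^3 + n^2*(11 - 64*b) + n*(-132*b^2 + 32*b + 5) - 7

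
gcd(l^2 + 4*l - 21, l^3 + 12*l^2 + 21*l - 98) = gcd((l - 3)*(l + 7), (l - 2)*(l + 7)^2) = l + 7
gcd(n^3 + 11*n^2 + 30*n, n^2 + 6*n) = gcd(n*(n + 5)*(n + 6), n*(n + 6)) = n^2 + 6*n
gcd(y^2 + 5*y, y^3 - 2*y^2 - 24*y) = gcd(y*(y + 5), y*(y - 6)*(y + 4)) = y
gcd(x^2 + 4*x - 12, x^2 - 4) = x - 2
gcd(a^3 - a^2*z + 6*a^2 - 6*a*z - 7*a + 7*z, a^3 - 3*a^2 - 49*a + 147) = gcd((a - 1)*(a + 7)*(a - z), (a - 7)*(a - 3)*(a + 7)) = a + 7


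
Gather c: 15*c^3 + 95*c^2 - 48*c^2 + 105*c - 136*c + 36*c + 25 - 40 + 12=15*c^3 + 47*c^2 + 5*c - 3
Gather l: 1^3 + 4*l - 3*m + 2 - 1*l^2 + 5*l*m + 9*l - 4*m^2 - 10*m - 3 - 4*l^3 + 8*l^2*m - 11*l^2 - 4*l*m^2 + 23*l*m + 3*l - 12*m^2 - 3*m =-4*l^3 + l^2*(8*m - 12) + l*(-4*m^2 + 28*m + 16) - 16*m^2 - 16*m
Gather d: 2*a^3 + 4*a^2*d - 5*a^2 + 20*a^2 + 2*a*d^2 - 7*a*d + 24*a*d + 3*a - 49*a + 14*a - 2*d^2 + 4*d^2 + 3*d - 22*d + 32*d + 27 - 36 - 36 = 2*a^3 + 15*a^2 - 32*a + d^2*(2*a + 2) + d*(4*a^2 + 17*a + 13) - 45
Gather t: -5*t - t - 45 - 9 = -6*t - 54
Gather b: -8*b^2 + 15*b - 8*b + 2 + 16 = -8*b^2 + 7*b + 18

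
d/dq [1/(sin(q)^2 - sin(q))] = (-2/tan(q) + cos(q)/sin(q)^2)/(sin(q) - 1)^2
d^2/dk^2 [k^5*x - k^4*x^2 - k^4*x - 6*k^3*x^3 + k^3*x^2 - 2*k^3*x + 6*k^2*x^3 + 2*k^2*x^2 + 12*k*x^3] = 2*x*(10*k^3 - 6*k^2*x - 6*k^2 - 18*k*x^2 + 3*k*x - 6*k + 6*x^2 + 2*x)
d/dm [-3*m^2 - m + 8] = -6*m - 1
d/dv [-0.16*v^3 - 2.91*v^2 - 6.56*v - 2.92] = -0.48*v^2 - 5.82*v - 6.56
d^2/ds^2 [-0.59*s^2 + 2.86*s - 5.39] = -1.18000000000000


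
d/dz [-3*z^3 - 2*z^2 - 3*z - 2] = -9*z^2 - 4*z - 3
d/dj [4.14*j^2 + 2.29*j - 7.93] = 8.28*j + 2.29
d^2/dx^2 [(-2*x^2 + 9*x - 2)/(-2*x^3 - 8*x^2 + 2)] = (2*x^6 - 27*x^5 - 96*x^4 - 66*x^3 + 66*x^2 - 102*x + 10)/(x^9 + 12*x^8 + 48*x^7 + 61*x^6 - 24*x^5 - 48*x^4 + 3*x^3 + 12*x^2 - 1)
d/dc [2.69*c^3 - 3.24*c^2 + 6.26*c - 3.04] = 8.07*c^2 - 6.48*c + 6.26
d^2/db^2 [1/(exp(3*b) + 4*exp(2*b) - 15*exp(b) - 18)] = ((-9*exp(2*b) - 16*exp(b) + 15)*(exp(3*b) + 4*exp(2*b) - 15*exp(b) - 18) + 2*(3*exp(2*b) + 8*exp(b) - 15)^2*exp(b))*exp(b)/(exp(3*b) + 4*exp(2*b) - 15*exp(b) - 18)^3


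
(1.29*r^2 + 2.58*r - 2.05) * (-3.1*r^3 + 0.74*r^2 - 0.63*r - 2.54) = -3.999*r^5 - 7.0434*r^4 + 7.4515*r^3 - 6.419*r^2 - 5.2617*r + 5.207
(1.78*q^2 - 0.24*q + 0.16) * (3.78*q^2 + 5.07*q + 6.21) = 6.7284*q^4 + 8.1174*q^3 + 10.4418*q^2 - 0.6792*q + 0.9936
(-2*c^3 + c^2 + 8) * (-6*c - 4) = 12*c^4 + 2*c^3 - 4*c^2 - 48*c - 32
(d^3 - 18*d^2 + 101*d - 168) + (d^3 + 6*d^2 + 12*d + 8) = 2*d^3 - 12*d^2 + 113*d - 160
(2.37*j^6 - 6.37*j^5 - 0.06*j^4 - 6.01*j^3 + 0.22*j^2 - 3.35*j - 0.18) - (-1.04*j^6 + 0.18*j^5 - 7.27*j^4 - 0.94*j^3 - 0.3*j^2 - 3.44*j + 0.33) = 3.41*j^6 - 6.55*j^5 + 7.21*j^4 - 5.07*j^3 + 0.52*j^2 + 0.0899999999999999*j - 0.51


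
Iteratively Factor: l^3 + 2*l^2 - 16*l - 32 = (l + 4)*(l^2 - 2*l - 8) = (l - 4)*(l + 4)*(l + 2)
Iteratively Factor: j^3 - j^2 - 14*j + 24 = (j + 4)*(j^2 - 5*j + 6) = (j - 2)*(j + 4)*(j - 3)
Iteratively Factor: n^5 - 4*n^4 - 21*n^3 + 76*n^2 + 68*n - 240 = (n + 4)*(n^4 - 8*n^3 + 11*n^2 + 32*n - 60) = (n - 5)*(n + 4)*(n^3 - 3*n^2 - 4*n + 12) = (n - 5)*(n - 3)*(n + 4)*(n^2 - 4) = (n - 5)*(n - 3)*(n + 2)*(n + 4)*(n - 2)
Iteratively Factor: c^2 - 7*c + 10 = (c - 5)*(c - 2)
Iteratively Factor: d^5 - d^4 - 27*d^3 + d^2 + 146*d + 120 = (d + 2)*(d^4 - 3*d^3 - 21*d^2 + 43*d + 60) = (d - 5)*(d + 2)*(d^3 + 2*d^2 - 11*d - 12) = (d - 5)*(d + 2)*(d + 4)*(d^2 - 2*d - 3) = (d - 5)*(d - 3)*(d + 2)*(d + 4)*(d + 1)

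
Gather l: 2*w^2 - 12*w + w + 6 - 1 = 2*w^2 - 11*w + 5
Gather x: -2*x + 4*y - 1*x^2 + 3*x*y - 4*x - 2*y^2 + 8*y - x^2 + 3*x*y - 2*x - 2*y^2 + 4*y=-2*x^2 + x*(6*y - 8) - 4*y^2 + 16*y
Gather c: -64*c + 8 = 8 - 64*c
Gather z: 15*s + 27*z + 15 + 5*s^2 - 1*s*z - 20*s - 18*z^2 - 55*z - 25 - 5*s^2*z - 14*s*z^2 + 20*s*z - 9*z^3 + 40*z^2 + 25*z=5*s^2 - 5*s - 9*z^3 + z^2*(22 - 14*s) + z*(-5*s^2 + 19*s - 3) - 10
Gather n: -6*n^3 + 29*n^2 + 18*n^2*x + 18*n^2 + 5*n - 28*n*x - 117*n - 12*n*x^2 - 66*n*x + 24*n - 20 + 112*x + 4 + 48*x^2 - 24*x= -6*n^3 + n^2*(18*x + 47) + n*(-12*x^2 - 94*x - 88) + 48*x^2 + 88*x - 16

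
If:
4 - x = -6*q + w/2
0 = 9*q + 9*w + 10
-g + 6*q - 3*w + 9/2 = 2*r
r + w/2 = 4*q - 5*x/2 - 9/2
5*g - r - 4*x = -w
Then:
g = -3657/1178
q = -754/589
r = -1031/3534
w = 896/5301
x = -19960/5301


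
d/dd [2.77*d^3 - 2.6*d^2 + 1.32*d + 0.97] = 8.31*d^2 - 5.2*d + 1.32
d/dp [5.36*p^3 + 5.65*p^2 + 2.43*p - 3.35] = 16.08*p^2 + 11.3*p + 2.43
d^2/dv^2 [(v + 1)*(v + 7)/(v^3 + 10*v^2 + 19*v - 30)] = 2*(v^6 + 24*v^5 + 225*v^4 + 1228*v^3 + 4839*v^2 + 11820*v + 10087)/(v^9 + 30*v^8 + 357*v^7 + 2050*v^6 + 4983*v^5 - 1590*v^4 - 24641*v^3 - 5490*v^2 + 51300*v - 27000)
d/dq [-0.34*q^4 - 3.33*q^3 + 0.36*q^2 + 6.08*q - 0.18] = -1.36*q^3 - 9.99*q^2 + 0.72*q + 6.08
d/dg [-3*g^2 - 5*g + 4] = -6*g - 5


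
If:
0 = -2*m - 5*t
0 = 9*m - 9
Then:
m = 1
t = -2/5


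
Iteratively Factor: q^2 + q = (q + 1)*(q)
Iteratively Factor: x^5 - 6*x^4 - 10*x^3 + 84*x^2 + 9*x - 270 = (x + 3)*(x^4 - 9*x^3 + 17*x^2 + 33*x - 90) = (x + 2)*(x + 3)*(x^3 - 11*x^2 + 39*x - 45) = (x - 5)*(x + 2)*(x + 3)*(x^2 - 6*x + 9) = (x - 5)*(x - 3)*(x + 2)*(x + 3)*(x - 3)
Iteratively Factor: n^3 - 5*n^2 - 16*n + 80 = (n + 4)*(n^2 - 9*n + 20) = (n - 4)*(n + 4)*(n - 5)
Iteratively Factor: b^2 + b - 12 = (b - 3)*(b + 4)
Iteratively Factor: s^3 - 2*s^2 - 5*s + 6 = (s - 3)*(s^2 + s - 2) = (s - 3)*(s + 2)*(s - 1)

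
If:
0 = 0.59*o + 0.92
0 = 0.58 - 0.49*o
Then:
No Solution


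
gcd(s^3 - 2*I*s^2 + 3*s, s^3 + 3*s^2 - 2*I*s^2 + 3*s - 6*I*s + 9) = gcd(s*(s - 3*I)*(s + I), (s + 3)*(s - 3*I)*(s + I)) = s^2 - 2*I*s + 3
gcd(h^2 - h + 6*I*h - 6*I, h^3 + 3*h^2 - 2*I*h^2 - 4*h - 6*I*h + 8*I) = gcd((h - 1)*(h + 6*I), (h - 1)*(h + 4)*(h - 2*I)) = h - 1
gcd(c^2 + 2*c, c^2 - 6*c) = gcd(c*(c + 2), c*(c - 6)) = c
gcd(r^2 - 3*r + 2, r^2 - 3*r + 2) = r^2 - 3*r + 2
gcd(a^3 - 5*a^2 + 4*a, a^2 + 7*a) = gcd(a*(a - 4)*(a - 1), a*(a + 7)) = a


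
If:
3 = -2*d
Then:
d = -3/2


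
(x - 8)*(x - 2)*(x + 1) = x^3 - 9*x^2 + 6*x + 16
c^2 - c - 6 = (c - 3)*(c + 2)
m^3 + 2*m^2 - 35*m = m*(m - 5)*(m + 7)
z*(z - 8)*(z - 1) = z^3 - 9*z^2 + 8*z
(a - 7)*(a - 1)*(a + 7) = a^3 - a^2 - 49*a + 49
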